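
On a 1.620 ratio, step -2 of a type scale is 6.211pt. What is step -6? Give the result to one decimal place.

0.9pt

6.211 ÷ 1.620⁴ = 6.211 ÷ 6.88748 ≈ 0.902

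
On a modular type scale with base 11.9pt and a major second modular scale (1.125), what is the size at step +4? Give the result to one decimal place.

19.1pt

11.9 × 1.125⁴ = 11.9 × 1.60181 ≈ 19.06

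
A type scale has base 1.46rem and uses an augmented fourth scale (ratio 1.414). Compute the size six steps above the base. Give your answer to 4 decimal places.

11.6694rem

Each step on a modular scale multiplies by the ratio, so the size n steps from the base is base × ratioⁿ.
1.46 × 1.414⁶ = 1.46 × 7.99275 ≈ 11.6694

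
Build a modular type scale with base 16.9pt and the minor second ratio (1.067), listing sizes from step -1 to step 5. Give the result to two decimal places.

15.84pt, 16.90pt, 18.03pt, 19.24pt, 20.53pt, 21.91pt, 23.37pt

Step -1: 16.9 ÷ 1.067 = 15.84
Step 0: 16.9pt
Step 1: 16.9 × 1.067 = 18.03
Step 2: 16.9 × 1.067² = 19.24
Step 3: 16.9 × 1.067³ = 20.53
Step 4: 16.9 × 1.067⁴ = 21.91
Step 5: 16.9 × 1.067⁵ = 23.37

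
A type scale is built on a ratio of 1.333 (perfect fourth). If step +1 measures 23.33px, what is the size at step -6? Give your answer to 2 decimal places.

23.33 ÷ 1.333⁷ = 23.33 ÷ 7.47844 ≈ 3.120

3.12px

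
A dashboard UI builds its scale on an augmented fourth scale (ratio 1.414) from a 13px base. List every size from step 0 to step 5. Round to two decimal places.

Step 0: 13px
Step 1: 13.0 × 1.414 = 18.38
Step 2: 13.0 × 1.414² = 25.99
Step 3: 13.0 × 1.414³ = 36.75
Step 4: 13.0 × 1.414⁴ = 51.97
Step 5: 13.0 × 1.414⁵ = 73.48

13.00px, 18.38px, 25.99px, 36.75px, 51.97px, 73.48px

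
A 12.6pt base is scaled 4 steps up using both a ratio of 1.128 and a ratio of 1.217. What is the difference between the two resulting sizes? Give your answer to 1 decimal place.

7.2pt

At 1.128: 12.6 × 1.128⁴ = 20.399pt
At 1.217: 12.6 × 1.217⁴ = 27.640pt
Difference: 27.640 − 20.399 = 7.241pt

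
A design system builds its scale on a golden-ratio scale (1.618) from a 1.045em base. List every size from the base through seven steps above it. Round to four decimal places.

1.0450em, 1.6908em, 2.7357em, 4.4264em, 7.1619em, 11.5880em, 18.7494em, 30.3365em

Step 0: 1.045em
Step 1: 1.045 × 1.618 = 1.6908
Step 2: 1.045 × 1.618² = 2.7357
Step 3: 1.045 × 1.618³ = 4.4264
Step 4: 1.045 × 1.618⁴ = 7.1619
Step 5: 1.045 × 1.618⁵ = 11.5880
Step 6: 1.045 × 1.618⁶ = 18.7494
Step 7: 1.045 × 1.618⁷ = 30.3365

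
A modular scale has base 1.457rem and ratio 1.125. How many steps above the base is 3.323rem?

1.125ⁿ = 3.323 / 1.457 = 2.2807
n = ln(2.2807) / ln(1.125) = 0.8245 / 0.1178 ≈ 7.00

7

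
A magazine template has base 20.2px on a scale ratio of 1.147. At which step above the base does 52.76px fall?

7

1.147ⁿ = 52.76 / 20.2 = 2.6119
n = ln(2.6119) / ln(1.147) = 0.9601 / 0.1371 ≈ 7.00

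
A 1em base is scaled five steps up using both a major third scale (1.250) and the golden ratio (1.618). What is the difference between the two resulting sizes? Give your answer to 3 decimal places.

8.037em

Major third: 1.0 × 1.250⁵ = 3.05176em
Golden ratio: 1.0 × 1.618⁵ = 11.08901em
Difference: 11.08901 − 3.05176 = 8.03725em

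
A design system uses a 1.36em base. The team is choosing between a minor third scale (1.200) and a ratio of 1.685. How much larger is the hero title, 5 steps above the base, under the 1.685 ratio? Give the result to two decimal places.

15.09em

Minor third: 1.36 × 1.200⁵ = 3.3841em
At 1.685: 1.36 × 1.685⁵ = 18.4730em
Difference: 18.4730 − 3.3841 = 15.0889em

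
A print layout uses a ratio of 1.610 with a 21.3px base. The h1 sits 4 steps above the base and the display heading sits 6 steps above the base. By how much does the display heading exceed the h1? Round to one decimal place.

Step 4: 21.3 × 1.610⁴ = 143.114px
Step 6: 21.3 × 1.610⁶ = 370.967px
Difference: 370.967 − 143.114 = 227.853px

227.9px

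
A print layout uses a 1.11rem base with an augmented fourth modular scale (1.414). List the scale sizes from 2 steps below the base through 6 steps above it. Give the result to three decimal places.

0.555rem, 0.785rem, 1.110rem, 1.570rem, 2.219rem, 3.138rem, 4.437rem, 6.274rem, 8.872rem

Step -2: 1.11 ÷ 1.414² = 0.555
Step -1: 1.11 ÷ 1.414 = 0.785
Step 0: 1.11rem
Step 1: 1.11 × 1.414 = 1.570
Step 2: 1.11 × 1.414² = 2.219
Step 3: 1.11 × 1.414³ = 3.138
Step 4: 1.11 × 1.414⁴ = 4.437
Step 5: 1.11 × 1.414⁵ = 6.274
Step 6: 1.11 × 1.414⁶ = 8.872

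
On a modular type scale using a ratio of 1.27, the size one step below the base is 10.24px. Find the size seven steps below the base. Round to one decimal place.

The gap is -7 − (-1) = -6 steps, so the factor is 1.27^-6.
10.24 ÷ 1.27⁶ = 10.24 ÷ 4.19587 ≈ 2.440

2.4px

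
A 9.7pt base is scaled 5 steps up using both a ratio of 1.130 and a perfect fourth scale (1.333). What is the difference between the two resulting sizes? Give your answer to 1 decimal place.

23.0pt

At 1.130: 9.7 × 1.130⁵ = 17.872pt
Perfect fourth: 9.7 × 1.333⁵ = 40.825pt
Difference: 40.825 − 17.872 = 22.953pt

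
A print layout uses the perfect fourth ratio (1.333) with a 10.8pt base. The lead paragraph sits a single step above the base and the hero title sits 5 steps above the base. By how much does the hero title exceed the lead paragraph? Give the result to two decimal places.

Step 1: 10.8 × 1.333 = 14.3964pt
Step 5: 10.8 × 1.333⁵ = 45.4543pt
Difference: 45.4543 − 14.3964 = 31.0579pt

31.06pt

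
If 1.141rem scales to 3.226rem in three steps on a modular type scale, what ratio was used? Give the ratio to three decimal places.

1.414

The ratio satisfies 1.141 × r³ = 3.226, so r = (3.226 / 1.141)^(1/3).
r = 2.8273^(1/3) ≈ 1.4140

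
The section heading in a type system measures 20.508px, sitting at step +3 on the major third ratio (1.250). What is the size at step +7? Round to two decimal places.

50.07px

20.508 × 1.250⁴ = 20.508 × 2.44141 ≈ 50.068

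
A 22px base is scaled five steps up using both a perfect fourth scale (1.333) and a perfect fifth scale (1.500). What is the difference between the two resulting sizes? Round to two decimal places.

74.47px

Perfect fourth: 22.0 × 1.333⁵ = 92.5920px
Perfect fifth: 22.0 × 1.500⁵ = 167.0625px
Difference: 167.0625 − 92.5920 = 74.4705px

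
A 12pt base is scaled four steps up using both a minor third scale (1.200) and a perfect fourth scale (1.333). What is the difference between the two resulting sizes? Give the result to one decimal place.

Minor third: 12.0 × 1.200⁴ = 24.883pt
Perfect fourth: 12.0 × 1.333⁴ = 37.888pt
Difference: 37.888 − 24.883 = 13.005pt

13.0pt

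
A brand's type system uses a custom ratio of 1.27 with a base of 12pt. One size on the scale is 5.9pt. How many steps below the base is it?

3

1.27ⁿ = 12 / 5.9 = 2.0339
n = ln(2.0339) / ln(1.27) = 0.7100 / 0.2390 ≈ 2.97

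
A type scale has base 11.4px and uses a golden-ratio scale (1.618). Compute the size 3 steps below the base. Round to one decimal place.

2.7px

11.4 ÷ 1.618³ = 11.4 ÷ 4.23580 ≈ 2.69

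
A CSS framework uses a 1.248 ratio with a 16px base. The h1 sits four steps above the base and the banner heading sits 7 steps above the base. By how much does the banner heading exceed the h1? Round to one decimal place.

36.6px

Step 4: 16.0 × 1.248⁴ = 38.813px
Step 7: 16.0 × 1.248⁷ = 75.444px
Difference: 75.444 − 38.813 = 36.631px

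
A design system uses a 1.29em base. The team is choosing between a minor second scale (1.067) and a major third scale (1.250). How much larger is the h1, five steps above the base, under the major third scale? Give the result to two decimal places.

Minor second: 1.29 × 1.067⁵ = 1.7841em
Major third: 1.29 × 1.250⁵ = 3.9368em
Difference: 3.9368 − 1.7841 = 2.1527em

2.15em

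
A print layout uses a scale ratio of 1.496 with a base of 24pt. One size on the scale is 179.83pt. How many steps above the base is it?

1.496ⁿ = 179.83 / 24 = 7.4929
n = ln(7.4929) / ln(1.496) = 2.0140 / 0.4028 ≈ 5.00

5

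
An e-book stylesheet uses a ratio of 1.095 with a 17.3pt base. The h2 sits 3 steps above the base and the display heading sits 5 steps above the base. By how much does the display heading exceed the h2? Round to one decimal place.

Step 3: 17.3 × 1.095³ = 22.714pt
Step 5: 17.3 × 1.095⁵ = 27.234pt
Difference: 27.234 − 22.714 = 4.520pt

4.5pt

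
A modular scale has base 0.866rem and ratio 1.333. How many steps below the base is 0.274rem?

4

1.333ⁿ = 0.866 / 0.274 = 3.1606
n = ln(3.1606) / ln(1.333) = 1.1508 / 0.2874 ≈ 4.00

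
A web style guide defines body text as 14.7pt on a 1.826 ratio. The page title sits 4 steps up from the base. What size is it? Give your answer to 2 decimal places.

163.43pt

14.7 × 1.826⁴ = 14.7 × 11.11740 ≈ 163.43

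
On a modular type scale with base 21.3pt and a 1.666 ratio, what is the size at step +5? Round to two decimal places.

273.37pt

21.3 × 1.666⁵ = 21.3 × 12.83438 ≈ 273.37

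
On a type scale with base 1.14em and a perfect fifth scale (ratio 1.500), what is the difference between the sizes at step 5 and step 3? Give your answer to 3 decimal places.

4.809em

Step 3: 1.14 × 1.500³ = 3.84750em
Step 5: 1.14 × 1.500⁵ = 8.65687em
Difference: 8.65687 − 3.84750 = 4.80937em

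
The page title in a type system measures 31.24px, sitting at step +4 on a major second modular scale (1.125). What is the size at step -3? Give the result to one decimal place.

13.7px

31.24 ÷ 1.125⁷ = 31.24 ÷ 2.28070 ≈ 13.698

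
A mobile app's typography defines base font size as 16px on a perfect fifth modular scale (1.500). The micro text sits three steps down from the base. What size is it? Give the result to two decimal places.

16.0 ÷ 1.500³ = 16.0 ÷ 3.37500 ≈ 4.74

4.74px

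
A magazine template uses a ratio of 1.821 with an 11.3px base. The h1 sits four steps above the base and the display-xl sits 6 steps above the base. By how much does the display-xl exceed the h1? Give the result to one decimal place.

Step 4: 11.3 × 1.821⁴ = 124.256px
Step 6: 11.3 × 1.821⁶ = 412.039px
Difference: 412.039 − 124.256 = 287.783px

287.8px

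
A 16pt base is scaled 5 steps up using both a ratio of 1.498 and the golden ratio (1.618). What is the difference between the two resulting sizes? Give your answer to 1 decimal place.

At 1.498: 16.0 × 1.498⁵ = 120.692pt
Golden ratio: 16.0 × 1.618⁵ = 177.424pt
Difference: 177.424 − 120.692 = 56.732pt

56.7pt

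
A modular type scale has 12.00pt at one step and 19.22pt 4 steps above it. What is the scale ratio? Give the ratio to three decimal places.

The ratio satisfies 12.00 × r⁴ = 19.22, so r = (19.22 / 12.00)^(1/4).
r = 1.6017^(1/4) ≈ 1.1250

1.125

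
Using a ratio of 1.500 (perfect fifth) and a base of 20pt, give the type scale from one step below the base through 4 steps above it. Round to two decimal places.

13.33pt, 20.00pt, 30.00pt, 45.00pt, 67.50pt, 101.25pt

Step -1: 20.0 ÷ 1.500 = 13.33
Step 0: 20pt
Step 1: 20.0 × 1.500 = 30.00
Step 2: 20.0 × 1.500² = 45.00
Step 3: 20.0 × 1.500³ = 67.50
Step 4: 20.0 × 1.500⁴ = 101.25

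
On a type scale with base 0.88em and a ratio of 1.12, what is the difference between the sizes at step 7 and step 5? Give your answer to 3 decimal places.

Step 5: 0.88 × 1.12⁵ = 1.55086em
Step 7: 0.88 × 1.12⁷ = 1.94540em
Difference: 1.94540 − 1.55086 = 0.39454em

0.395em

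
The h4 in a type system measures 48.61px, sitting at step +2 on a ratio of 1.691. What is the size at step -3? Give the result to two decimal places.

48.61 ÷ 1.691⁵ = 48.61 ÷ 13.82668 ≈ 3.516

3.52px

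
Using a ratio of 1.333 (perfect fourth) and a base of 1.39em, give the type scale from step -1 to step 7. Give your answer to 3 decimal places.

1.043em, 1.390em, 1.853em, 2.470em, 3.292em, 4.389em, 5.850em, 7.798em, 10.395em

Step -1: 1.39 ÷ 1.333 = 1.043
Step 0: 1.39em
Step 1: 1.39 × 1.333 = 1.853
Step 2: 1.39 × 1.333² = 2.470
Step 3: 1.39 × 1.333³ = 3.292
Step 4: 1.39 × 1.333⁴ = 4.389
Step 5: 1.39 × 1.333⁵ = 5.850
Step 6: 1.39 × 1.333⁶ = 7.798
Step 7: 1.39 × 1.333⁷ = 10.395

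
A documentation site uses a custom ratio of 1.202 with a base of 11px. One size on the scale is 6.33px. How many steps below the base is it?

1.202ⁿ = 11 / 6.33 = 1.7378
n = ln(1.7378) / ln(1.202) = 0.5526 / 0.1840 ≈ 3.00

3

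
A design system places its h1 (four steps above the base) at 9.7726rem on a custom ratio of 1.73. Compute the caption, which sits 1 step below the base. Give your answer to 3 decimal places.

9.7726 ÷ 1.73⁵ = 9.7726 ÷ 15.49639 ≈ 0.631

0.631rem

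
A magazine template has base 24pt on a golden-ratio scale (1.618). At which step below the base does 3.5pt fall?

1.618ⁿ = 24 / 3.5 = 6.8571
n = ln(6.8571) / ln(1.618) = 1.9253 / 0.4812 ≈ 4.00

4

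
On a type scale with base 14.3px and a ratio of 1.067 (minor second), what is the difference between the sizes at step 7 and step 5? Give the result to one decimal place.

2.7px

Step 5: 14.3 × 1.067⁵ = 19.777px
Step 7: 14.3 × 1.067⁷ = 22.516px
Difference: 22.516 − 19.777 = 2.739px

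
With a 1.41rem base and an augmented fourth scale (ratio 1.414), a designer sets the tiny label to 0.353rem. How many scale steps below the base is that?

1.414ⁿ = 1.41 / 0.353 = 3.9943
n = ln(3.9943) / ln(1.414) = 1.3849 / 0.3464 ≈ 4.00

4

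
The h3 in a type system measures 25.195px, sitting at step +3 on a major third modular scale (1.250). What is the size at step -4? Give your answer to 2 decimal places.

5.28px

25.195 ÷ 1.250⁷ = 25.195 ÷ 4.76837 ≈ 5.284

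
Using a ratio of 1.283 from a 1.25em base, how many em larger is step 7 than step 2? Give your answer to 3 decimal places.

Step 2: 1.25 × 1.283² = 2.05761em
Step 7: 1.25 × 1.283⁷ = 7.15314em
Difference: 7.15314 − 2.05761 = 5.09553em

5.096em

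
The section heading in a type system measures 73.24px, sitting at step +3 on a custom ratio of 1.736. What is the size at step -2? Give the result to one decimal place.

4.6px

The gap is -2 − (3) = -5 steps, so the factor is 1.736^-5.
73.24 ÷ 1.736⁵ = 73.24 ÷ 15.76698 ≈ 4.645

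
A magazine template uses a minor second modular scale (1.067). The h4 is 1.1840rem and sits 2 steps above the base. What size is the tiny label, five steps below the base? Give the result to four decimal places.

0.7520rem

The gap is -5 − (2) = -7 steps, so the factor is 1.067^-7.
1.1840 ÷ 1.067⁷ = 1.1840 ÷ 1.57453 ≈ 0.7520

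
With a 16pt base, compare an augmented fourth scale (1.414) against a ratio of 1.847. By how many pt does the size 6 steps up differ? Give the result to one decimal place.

Augmented fourth: 16.0 × 1.414⁶ = 127.884pt
At 1.847: 16.0 × 1.847⁶ = 635.216pt
Difference: 635.216 − 127.884 = 507.332pt

507.3pt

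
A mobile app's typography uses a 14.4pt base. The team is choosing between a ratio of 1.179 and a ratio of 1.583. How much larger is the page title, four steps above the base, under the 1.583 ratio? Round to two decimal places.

At 1.179: 14.4 × 1.179⁴ = 27.8239pt
At 1.583: 14.4 × 1.583⁴ = 90.4245pt
Difference: 90.4245 − 27.8239 = 62.6006pt

62.60pt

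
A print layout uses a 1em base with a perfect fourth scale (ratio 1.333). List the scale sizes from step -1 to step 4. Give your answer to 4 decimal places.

Step -1: 1.0 ÷ 1.333 = 0.7502
Step 0: 1em
Step 1: 1.0 × 1.333 = 1.3330
Step 2: 1.0 × 1.333² = 1.7769
Step 3: 1.0 × 1.333³ = 2.3686
Step 4: 1.0 × 1.333⁴ = 3.1573

0.7502em, 1.0000em, 1.3330em, 1.7769em, 2.3686em, 3.1573em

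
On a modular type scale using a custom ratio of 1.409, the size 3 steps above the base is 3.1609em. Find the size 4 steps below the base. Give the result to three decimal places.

The gap is -4 − (3) = -7 steps, so the factor is 1.409^-7.
3.1609 ÷ 1.409⁷ = 3.1609 ÷ 11.02496 ≈ 0.287

0.287em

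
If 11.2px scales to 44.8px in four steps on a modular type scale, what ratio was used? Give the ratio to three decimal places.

1.414

The ratio satisfies 11.2 × r⁴ = 44.8, so r = (44.8 / 11.2)^(1/4).
r = 4.0000^(1/4) ≈ 1.4142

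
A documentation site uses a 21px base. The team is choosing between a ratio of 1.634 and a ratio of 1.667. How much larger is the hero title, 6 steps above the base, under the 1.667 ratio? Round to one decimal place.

50.9px

At 1.634: 21.0 × 1.634⁶ = 399.698px
At 1.667: 21.0 × 1.667⁶ = 450.643px
Difference: 450.643 − 399.698 = 50.945px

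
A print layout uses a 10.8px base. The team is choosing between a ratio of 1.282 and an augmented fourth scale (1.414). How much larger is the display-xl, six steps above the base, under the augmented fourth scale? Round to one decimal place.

At 1.282: 10.8 × 1.282⁶ = 47.946px
Augmented fourth: 10.8 × 1.414⁶ = 86.322px
Difference: 86.322 − 47.946 = 38.376px

38.4px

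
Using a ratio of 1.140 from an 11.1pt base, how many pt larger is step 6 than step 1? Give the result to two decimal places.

11.71pt

Step 1: 11.1 × 1.140 = 12.6540pt
Step 6: 11.1 × 1.140⁶ = 24.3642pt
Difference: 24.3642 − 12.6540 = 11.7102pt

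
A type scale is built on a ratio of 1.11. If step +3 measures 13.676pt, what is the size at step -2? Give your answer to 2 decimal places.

13.676 ÷ 1.11⁵ = 13.676 ÷ 1.68506 ≈ 8.116

8.12pt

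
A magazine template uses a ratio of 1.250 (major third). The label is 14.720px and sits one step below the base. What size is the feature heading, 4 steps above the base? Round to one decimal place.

44.9px

14.720 × 1.250⁵ = 14.720 × 3.05176 ≈ 44.922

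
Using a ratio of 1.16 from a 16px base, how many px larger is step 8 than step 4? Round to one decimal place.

23.5px

Step 4: 16.0 × 1.16⁴ = 28.970px
Step 8: 16.0 × 1.16⁸ = 52.455px
Difference: 52.455 − 28.970 = 23.485px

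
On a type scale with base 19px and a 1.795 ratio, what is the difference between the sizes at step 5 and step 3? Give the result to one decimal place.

244.2px

Step 3: 19.0 × 1.795³ = 109.887px
Step 5: 19.0 × 1.795⁵ = 354.059px
Difference: 354.059 − 109.887 = 244.172px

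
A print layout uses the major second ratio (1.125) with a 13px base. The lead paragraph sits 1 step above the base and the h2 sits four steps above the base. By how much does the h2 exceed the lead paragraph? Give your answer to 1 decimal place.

6.2px

Step 1: 13.0 × 1.125 = 14.625px
Step 4: 13.0 × 1.125⁴ = 20.823px
Difference: 20.823 − 14.625 = 6.198px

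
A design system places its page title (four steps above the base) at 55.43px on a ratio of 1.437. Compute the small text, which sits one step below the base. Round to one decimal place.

55.43 ÷ 1.437⁵ = 55.43 ÷ 6.12751 ≈ 9.046

9.0px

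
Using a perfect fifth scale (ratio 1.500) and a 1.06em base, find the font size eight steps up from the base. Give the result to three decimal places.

Each step on a modular scale multiplies by the ratio, so the size n steps from the base is base × ratioⁿ.
1.06 × 1.500⁸ = 1.06 × 25.62891 ≈ 27.167

27.167em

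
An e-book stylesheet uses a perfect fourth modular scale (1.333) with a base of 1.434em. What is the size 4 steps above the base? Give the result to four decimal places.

4.5276em

1.434 × 1.333⁴ = 1.434 × 3.15733 ≈ 4.5276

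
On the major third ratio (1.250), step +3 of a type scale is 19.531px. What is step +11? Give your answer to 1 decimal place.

116.4px

Moving from step +3 to step +11 is 8 steps up, so multiply by r⁸.
19.531 × 1.250⁸ = 19.531 × 5.96046 ≈ 116.414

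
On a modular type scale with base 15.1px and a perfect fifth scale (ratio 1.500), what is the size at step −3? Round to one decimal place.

4.5px

A modular type scale is a geometric sequence: sizeₙ = base × rⁿ.
15.1 ÷ 1.500³ = 15.1 ÷ 3.37500 ≈ 4.47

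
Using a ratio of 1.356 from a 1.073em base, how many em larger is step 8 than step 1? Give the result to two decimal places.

Step 1: 1.073 × 1.356 = 1.4550em
Step 8: 1.073 × 1.356⁸ = 12.2653em
Difference: 12.2653 − 1.4550 = 10.8103em

10.81em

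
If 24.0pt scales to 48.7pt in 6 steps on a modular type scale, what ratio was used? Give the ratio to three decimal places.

1.125

r⁶ = 48.7 / 24.0, so r = (48.7/24.0)^(1/6).
r = 2.0292^(1/6) ≈ 1.1252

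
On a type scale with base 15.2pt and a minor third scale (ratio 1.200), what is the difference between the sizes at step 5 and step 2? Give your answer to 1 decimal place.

15.9pt

Step 2: 15.2 × 1.200² = 21.888pt
Step 5: 15.2 × 1.200⁵ = 37.822pt
Difference: 37.822 − 21.888 = 15.934pt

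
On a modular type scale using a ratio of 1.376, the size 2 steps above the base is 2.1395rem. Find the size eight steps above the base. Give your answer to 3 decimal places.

The gap is 8 − (2) = 6 steps, so the factor is 1.376^6.
2.1395 × 1.376⁶ = 2.1395 × 6.78751 ≈ 14.522

14.522rem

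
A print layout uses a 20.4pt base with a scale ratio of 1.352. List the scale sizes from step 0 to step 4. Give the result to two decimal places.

20.40pt, 27.58pt, 37.29pt, 50.42pt, 68.16pt

Step 0: 20.4pt
Step 1: 20.4 × 1.352 = 27.58
Step 2: 20.4 × 1.352² = 37.29
Step 3: 20.4 × 1.352³ = 50.42
Step 4: 20.4 × 1.352⁴ = 68.16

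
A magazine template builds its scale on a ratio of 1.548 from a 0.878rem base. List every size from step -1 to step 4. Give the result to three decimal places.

0.567rem, 0.878rem, 1.359rem, 2.104rem, 3.257rem, 5.042rem

Step -1: 0.878 ÷ 1.548 = 0.567
Step 0: 0.878rem
Step 1: 0.878 × 1.548 = 1.359
Step 2: 0.878 × 1.548² = 2.104
Step 3: 0.878 × 1.548³ = 3.257
Step 4: 0.878 × 1.548⁴ = 5.042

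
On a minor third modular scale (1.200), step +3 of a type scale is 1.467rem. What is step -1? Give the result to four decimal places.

1.467 ÷ 1.200⁴ = 1.467 ÷ 2.07360 ≈ 0.7075

0.7075rem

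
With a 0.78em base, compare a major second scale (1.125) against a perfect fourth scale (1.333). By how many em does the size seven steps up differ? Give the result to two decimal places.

Major second: 0.78 × 1.125⁷ = 1.7789em
Perfect fourth: 0.78 × 1.333⁷ = 5.8332em
Difference: 5.8332 − 1.7789 = 4.0543em

4.05em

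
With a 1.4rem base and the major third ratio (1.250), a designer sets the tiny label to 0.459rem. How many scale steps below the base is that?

5

1.250ⁿ = 1.4 / 0.459 = 3.0501
n = ln(3.0501) / ln(1.250) = 1.1152 / 0.2231 ≈ 5.00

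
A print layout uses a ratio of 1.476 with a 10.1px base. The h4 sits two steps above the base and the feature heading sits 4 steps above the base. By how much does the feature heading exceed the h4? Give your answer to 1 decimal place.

25.9px

Step 2: 10.1 × 1.476² = 22.004px
Step 4: 10.1 × 1.476⁴ = 47.937px
Difference: 47.937 − 22.004 = 25.933px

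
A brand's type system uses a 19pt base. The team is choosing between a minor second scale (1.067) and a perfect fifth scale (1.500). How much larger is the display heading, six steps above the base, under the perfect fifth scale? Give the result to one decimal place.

Minor second: 19.0 × 1.067⁶ = 28.038pt
Perfect fifth: 19.0 × 1.500⁶ = 216.422pt
Difference: 216.422 − 28.038 = 188.384pt

188.4pt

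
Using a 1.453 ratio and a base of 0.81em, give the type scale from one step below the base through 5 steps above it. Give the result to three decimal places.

0.557em, 0.810em, 1.177em, 1.710em, 2.485em, 3.610em, 5.246em

Step -1: 0.81 ÷ 1.453 = 0.557
Step 0: 0.81em
Step 1: 0.81 × 1.453 = 1.177
Step 2: 0.81 × 1.453² = 1.710
Step 3: 0.81 × 1.453³ = 2.485
Step 4: 0.81 × 1.453⁴ = 3.610
Step 5: 0.81 × 1.453⁵ = 5.246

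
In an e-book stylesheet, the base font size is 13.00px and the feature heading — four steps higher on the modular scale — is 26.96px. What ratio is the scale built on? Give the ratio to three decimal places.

r⁴ = 26.96 / 13.00, so r = (26.96/13.00)^(1/4).
r = 2.0738^(1/4) ≈ 1.2000

1.200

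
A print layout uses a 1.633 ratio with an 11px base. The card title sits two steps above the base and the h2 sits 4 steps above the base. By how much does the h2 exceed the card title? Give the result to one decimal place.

48.9px

Step 2: 11.0 × 1.633² = 29.334px
Step 4: 11.0 × 1.633⁴ = 78.224px
Difference: 78.224 − 29.334 = 48.890px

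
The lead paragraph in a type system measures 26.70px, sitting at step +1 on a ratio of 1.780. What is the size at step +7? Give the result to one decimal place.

849.2px

The gap is 7 − (1) = 6 steps, so the factor is 1.780^6.
26.70 × 1.780⁶ = 26.70 × 31.80680 ≈ 849.242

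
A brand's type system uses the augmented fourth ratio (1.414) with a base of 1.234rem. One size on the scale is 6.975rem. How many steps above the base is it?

1.414ⁿ = 6.975 / 1.234 = 5.6524
n = ln(5.6524) / ln(1.414) = 1.7321 / 0.3464 ≈ 5.00

5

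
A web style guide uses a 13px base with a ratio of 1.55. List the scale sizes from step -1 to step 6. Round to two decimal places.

8.39px, 13.00px, 20.15px, 31.23px, 48.41px, 75.04px, 116.31px, 180.27px

Step -1: 13.0 ÷ 1.55 = 8.39
Step 0: 13px
Step 1: 13.0 × 1.55 = 20.15
Step 2: 13.0 × 1.55² = 31.23
Step 3: 13.0 × 1.55³ = 48.41
Step 4: 13.0 × 1.55⁴ = 75.04
Step 5: 13.0 × 1.55⁵ = 116.31
Step 6: 13.0 × 1.55⁶ = 180.27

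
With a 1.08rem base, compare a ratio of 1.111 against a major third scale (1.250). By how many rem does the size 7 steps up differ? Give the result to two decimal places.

At 1.111: 1.08 × 1.111⁷ = 2.2564rem
Major third: 1.08 × 1.250⁷ = 5.1498rem
Difference: 5.1498 − 2.2564 = 2.8934rem

2.89rem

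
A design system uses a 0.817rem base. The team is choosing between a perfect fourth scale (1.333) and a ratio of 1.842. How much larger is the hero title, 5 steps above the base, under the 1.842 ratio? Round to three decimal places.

13.886rem

Perfect fourth: 0.817 × 1.333⁵ = 3.43853rem
At 1.842: 0.817 × 1.842⁵ = 17.32488rem
Difference: 17.32488 − 3.43853 = 13.88635rem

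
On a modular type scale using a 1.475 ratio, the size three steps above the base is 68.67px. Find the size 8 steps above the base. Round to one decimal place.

68.67 × 1.475⁵ = 68.67 × 6.98168 ≈ 479.432

479.4px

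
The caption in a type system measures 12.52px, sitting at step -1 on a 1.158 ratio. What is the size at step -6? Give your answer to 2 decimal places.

6.01px

12.52 ÷ 1.158⁵ = 12.52 ÷ 2.08230 ≈ 6.013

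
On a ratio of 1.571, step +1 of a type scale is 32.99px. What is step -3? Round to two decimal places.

32.99 ÷ 1.571⁴ = 32.99 ÷ 6.09123 ≈ 5.416

5.42px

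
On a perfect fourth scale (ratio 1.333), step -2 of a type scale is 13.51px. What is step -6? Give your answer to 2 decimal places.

4.28px

13.51 ÷ 1.333⁴ = 13.51 ÷ 3.15733 ≈ 4.279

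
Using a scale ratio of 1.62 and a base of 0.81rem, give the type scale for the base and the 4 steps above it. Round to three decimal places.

Step 0: 0.81rem
Step 1: 0.81 × 1.62 = 1.312
Step 2: 0.81 × 1.62² = 2.126
Step 3: 0.81 × 1.62³ = 3.444
Step 4: 0.81 × 1.62⁴ = 5.579

0.810rem, 1.312rem, 2.126rem, 3.444rem, 5.579rem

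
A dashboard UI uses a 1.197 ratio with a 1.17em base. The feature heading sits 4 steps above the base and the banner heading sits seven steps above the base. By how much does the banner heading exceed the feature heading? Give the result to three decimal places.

Step 4: 1.17 × 1.197⁴ = 2.40194em
Step 7: 1.17 × 1.197⁷ = 4.11950em
Difference: 4.11950 − 2.40194 = 1.71756em

1.718em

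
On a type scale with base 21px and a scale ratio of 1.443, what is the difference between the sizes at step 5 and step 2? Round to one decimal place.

Step 2: 21.0 × 1.443² = 43.727px
Step 5: 21.0 × 1.443⁵ = 131.387px
Difference: 131.387 − 43.727 = 87.660px

87.7px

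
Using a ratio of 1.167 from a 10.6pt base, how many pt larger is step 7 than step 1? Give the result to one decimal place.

18.9pt

Step 1: 10.6 × 1.167 = 12.370pt
Step 7: 10.6 × 1.167⁷ = 31.247pt
Difference: 31.247 − 12.370 = 18.877pt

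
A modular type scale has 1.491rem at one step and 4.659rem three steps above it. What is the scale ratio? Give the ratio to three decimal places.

r³ = 4.659 / 1.491, so r = (4.659/1.491)^(1/3).
r = 3.1247^(1/3) ≈ 1.4620

1.462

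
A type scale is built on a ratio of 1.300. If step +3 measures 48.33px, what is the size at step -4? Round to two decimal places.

The gap is -4 − (3) = -7 steps, so the factor is 1.300^-7.
48.33 ÷ 1.300⁷ = 48.33 ÷ 6.27485 ≈ 7.702

7.70px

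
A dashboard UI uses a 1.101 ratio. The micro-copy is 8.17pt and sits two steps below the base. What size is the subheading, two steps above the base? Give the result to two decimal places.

12.01pt

The gap is 2 − (-2) = 4 steps, so the factor is 1.101^4.
8.17 × 1.101⁴ = 8.17 × 1.46943 ≈ 12.005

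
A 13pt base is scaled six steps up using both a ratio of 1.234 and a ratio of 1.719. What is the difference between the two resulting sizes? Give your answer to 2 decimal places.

289.53pt

At 1.234: 13.0 × 1.234⁶ = 45.9023pt
At 1.719: 13.0 × 1.719⁶ = 335.4275pt
Difference: 335.4275 − 45.9023 = 289.5252pt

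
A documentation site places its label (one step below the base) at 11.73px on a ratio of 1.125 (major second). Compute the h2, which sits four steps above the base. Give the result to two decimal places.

21.14px

Moving from step -1 to step +4 is 5 steps up, so multiply by r⁵.
11.73 × 1.125⁵ = 11.73 × 1.80203 ≈ 21.138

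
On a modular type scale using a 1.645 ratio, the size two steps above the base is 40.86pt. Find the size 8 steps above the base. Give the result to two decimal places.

The gap is 8 − (2) = 6 steps, so the factor is 1.645^6.
40.86 × 1.645⁶ = 40.86 × 19.81506 ≈ 809.643

809.64pt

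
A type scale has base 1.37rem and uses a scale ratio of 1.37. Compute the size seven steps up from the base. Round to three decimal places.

A modular type scale is a geometric sequence: sizeₙ = base × rⁿ.
1.37 × 1.37⁷ = 1.37 × 9.05824 ≈ 12.410

12.410rem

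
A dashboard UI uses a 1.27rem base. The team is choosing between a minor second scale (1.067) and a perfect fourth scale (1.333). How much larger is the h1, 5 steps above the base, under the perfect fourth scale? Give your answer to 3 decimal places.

Minor second: 1.27 × 1.067⁵ = 1.75641rem
Perfect fourth: 1.27 × 1.333⁵ = 5.34508rem
Difference: 5.34508 − 1.75641 = 3.58867rem

3.589rem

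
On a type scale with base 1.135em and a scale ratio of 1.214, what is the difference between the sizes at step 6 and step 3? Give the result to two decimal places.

1.60em

Step 3: 1.135 × 1.214³ = 2.0307em
Step 6: 1.135 × 1.214⁶ = 3.6334em
Difference: 3.6334 − 2.0307 = 1.6027em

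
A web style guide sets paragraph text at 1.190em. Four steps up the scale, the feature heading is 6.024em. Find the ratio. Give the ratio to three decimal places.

1.500

The ratio satisfies 1.190 × r⁴ = 6.024, so r = (6.024 / 1.190)^(1/4).
r = 5.0622^(1/4) ≈ 1.5000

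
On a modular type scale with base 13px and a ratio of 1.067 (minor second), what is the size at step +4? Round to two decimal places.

16.85px

13.0 × 1.067⁴ = 13.0 × 1.29616 ≈ 16.85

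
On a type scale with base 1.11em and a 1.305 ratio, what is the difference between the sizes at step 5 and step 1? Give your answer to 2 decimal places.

2.75em

Step 1: 1.11 × 1.305 = 1.4486em
Step 5: 1.11 × 1.305⁵ = 4.2012em
Difference: 4.2012 − 1.4486 = 2.7526em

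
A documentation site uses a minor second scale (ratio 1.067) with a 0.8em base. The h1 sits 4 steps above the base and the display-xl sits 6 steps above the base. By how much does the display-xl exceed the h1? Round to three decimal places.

Step 4: 0.8 × 1.067⁴ = 1.03693em
Step 6: 0.8 × 1.067⁶ = 1.18053em
Difference: 1.18053 − 1.03693 = 0.14360em

0.144em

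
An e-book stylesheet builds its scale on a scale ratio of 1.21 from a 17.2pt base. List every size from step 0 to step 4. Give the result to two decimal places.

17.20pt, 20.81pt, 25.18pt, 30.47pt, 36.87pt

Step 0: 17.2pt
Step 1: 17.2 × 1.21 = 20.81
Step 2: 17.2 × 1.21² = 25.18
Step 3: 17.2 × 1.21³ = 30.47
Step 4: 17.2 × 1.21⁴ = 36.87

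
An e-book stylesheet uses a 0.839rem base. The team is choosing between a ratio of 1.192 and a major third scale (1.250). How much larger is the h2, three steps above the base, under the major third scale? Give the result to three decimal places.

0.218rem

At 1.192: 0.839 × 1.192³ = 1.42099rem
Major third: 0.839 × 1.250³ = 1.63867rem
Difference: 1.63867 − 1.42099 = 0.21768rem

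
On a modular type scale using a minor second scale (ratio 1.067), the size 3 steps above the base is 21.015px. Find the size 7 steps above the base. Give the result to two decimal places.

21.015 × 1.067⁴ = 21.015 × 1.29616 ≈ 27.239

27.24px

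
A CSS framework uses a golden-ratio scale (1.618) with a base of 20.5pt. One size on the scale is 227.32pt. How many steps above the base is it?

5

1.618ⁿ = 227.32 / 20.5 = 11.0888
n = ln(11.0888) / ln(1.618) = 2.4059 / 0.4812 ≈ 5.00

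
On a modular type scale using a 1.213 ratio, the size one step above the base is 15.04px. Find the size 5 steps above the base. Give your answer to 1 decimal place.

32.6px

15.04 × 1.213⁴ = 15.04 × 2.16493 ≈ 32.560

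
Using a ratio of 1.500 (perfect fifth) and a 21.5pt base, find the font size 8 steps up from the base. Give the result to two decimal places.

551.02pt

Every step multiplies by the scale ratio.
21.5 × 1.500⁸ = 21.5 × 25.62891 ≈ 551.02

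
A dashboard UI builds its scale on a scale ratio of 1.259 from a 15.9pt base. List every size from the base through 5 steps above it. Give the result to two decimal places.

15.90pt, 20.02pt, 25.20pt, 31.73pt, 39.95pt, 50.30pt

Step 0: 15.9pt
Step 1: 15.9 × 1.259 = 20.02
Step 2: 15.9 × 1.259² = 25.20
Step 3: 15.9 × 1.259³ = 31.73
Step 4: 15.9 × 1.259⁴ = 39.95
Step 5: 15.9 × 1.259⁵ = 50.30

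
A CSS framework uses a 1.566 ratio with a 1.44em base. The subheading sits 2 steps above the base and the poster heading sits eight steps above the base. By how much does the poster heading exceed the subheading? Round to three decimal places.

Step 2: 1.44 × 1.566² = 3.53139em
Step 8: 1.44 × 1.566⁸ = 52.08307em
Difference: 52.08307 − 3.53139 = 48.55168em

48.552em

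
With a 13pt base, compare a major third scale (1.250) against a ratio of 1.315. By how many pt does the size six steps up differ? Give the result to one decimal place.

17.6pt

Major third: 13.0 × 1.250⁶ = 49.591pt
At 1.315: 13.0 × 1.315⁶ = 67.220pt
Difference: 67.220 − 49.591 = 17.629pt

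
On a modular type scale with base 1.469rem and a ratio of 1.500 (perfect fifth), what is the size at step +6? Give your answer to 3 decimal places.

Every step multiplies by the scale ratio.
1.469 × 1.500⁶ = 1.469 × 11.39062 ≈ 16.733

16.733rem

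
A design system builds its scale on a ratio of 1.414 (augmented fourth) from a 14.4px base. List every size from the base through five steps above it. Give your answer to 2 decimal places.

Step 0: 14.4px
Step 1: 14.4 × 1.414 = 20.36
Step 2: 14.4 × 1.414² = 28.79
Step 3: 14.4 × 1.414³ = 40.71
Step 4: 14.4 × 1.414⁴ = 57.57
Step 5: 14.4 × 1.414⁵ = 81.40

14.40px, 20.36px, 28.79px, 40.71px, 57.57px, 81.40px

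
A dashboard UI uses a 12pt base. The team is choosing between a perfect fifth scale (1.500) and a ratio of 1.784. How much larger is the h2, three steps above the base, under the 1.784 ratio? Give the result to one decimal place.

27.6pt

Perfect fifth: 12.0 × 1.500³ = 40.500pt
At 1.784: 12.0 × 1.784³ = 68.134pt
Difference: 68.134 − 40.500 = 27.634pt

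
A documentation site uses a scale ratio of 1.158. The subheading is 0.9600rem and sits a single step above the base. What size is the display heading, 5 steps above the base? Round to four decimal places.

The gap is 5 − (1) = 4 steps, so the factor is 1.158^4.
0.9600 × 1.158⁴ = 0.9600 × 1.79818 ≈ 1.7263

1.7263rem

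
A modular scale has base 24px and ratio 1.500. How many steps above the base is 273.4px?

1.500ⁿ = 273.4 / 24 = 11.3917
n = ln(11.3917) / ln(1.500) = 2.4329 / 0.4055 ≈ 6.00

6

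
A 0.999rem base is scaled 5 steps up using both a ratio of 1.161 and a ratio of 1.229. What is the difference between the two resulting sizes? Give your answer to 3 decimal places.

At 1.161: 0.999 × 1.161⁵ = 2.10730rem
At 1.229: 0.999 × 1.229⁵ = 2.80108rem
Difference: 2.80108 − 2.10730 = 0.69378rem

0.694rem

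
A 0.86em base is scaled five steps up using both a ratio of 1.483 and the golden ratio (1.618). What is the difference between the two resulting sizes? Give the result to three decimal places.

At 1.483: 0.86 × 1.483⁵ = 6.16885em
Golden ratio: 0.86 × 1.618⁵ = 9.53654em
Difference: 9.53654 − 6.16885 = 3.36769em

3.368em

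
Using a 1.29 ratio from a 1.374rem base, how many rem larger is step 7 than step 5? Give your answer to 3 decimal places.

3.260rem

Step 5: 1.374 × 1.29⁵ = 4.90835rem
Step 7: 1.374 × 1.29⁷ = 8.16798rem
Difference: 8.16798 − 4.90835 = 3.25963rem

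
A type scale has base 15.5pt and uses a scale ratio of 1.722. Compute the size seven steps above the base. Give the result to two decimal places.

A modular type scale is a geometric sequence: sizeₙ = base × rⁿ.
15.5 × 1.722⁷ = 15.5 × 44.89852 ≈ 695.93

695.93pt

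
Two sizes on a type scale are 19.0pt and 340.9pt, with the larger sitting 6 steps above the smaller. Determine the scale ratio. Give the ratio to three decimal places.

1.618

The ratio satisfies 19.0 × r⁶ = 340.9, so r = (340.9 / 19.0)^(1/6).
r = 17.9421^(1/6) ≈ 1.6180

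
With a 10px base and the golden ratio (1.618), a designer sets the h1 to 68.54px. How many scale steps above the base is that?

4

1.618ⁿ = 68.54 / 10 = 6.8540
n = ln(6.8540) / ln(1.618) = 1.9248 / 0.4812 ≈ 4.00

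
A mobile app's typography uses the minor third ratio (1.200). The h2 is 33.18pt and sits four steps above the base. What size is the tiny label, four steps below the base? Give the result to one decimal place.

7.7pt

33.18 ÷ 1.200⁸ = 33.18 ÷ 4.29982 ≈ 7.717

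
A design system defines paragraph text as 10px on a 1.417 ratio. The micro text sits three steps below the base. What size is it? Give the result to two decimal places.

3.51px

Each step on a modular scale multiplies by the ratio, so the size n steps from the base is base × ratioⁿ.
10.0 ÷ 1.417³ = 10.0 ÷ 2.84518 ≈ 3.51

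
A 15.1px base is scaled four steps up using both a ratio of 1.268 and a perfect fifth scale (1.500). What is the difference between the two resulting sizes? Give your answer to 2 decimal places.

37.41px

At 1.268: 15.1 × 1.268⁴ = 39.0350px
Perfect fifth: 15.1 × 1.500⁴ = 76.4437px
Difference: 76.4437 − 39.0350 = 37.4087px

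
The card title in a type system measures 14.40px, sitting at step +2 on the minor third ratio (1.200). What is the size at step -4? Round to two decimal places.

4.82px

14.40 ÷ 1.200⁶ = 14.40 ÷ 2.98598 ≈ 4.823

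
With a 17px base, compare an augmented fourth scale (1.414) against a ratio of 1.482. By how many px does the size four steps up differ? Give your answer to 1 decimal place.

Augmented fourth: 17.0 × 1.414⁴ = 67.959px
At 1.482: 17.0 × 1.482⁴ = 82.005px
Difference: 82.005 − 67.959 = 14.046px

14.0px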